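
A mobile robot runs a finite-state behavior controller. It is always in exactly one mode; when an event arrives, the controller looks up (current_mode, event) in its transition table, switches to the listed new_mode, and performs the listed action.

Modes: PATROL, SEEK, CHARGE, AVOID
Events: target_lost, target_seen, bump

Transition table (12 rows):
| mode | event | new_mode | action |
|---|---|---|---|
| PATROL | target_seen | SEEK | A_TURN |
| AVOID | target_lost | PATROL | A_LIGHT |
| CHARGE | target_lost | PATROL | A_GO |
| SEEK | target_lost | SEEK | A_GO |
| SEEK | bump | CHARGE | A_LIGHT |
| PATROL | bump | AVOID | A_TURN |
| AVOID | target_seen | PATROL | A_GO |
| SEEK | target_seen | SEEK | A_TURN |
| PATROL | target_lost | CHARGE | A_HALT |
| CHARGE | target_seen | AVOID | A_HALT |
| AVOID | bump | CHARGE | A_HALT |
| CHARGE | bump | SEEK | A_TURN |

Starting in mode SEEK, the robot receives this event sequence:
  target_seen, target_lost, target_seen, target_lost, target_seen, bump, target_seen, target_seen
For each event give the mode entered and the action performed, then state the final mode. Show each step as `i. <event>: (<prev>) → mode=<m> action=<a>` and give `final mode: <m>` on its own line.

1. target_seen: (SEEK) → mode=SEEK action=A_TURN
2. target_lost: (SEEK) → mode=SEEK action=A_GO
3. target_seen: (SEEK) → mode=SEEK action=A_TURN
4. target_lost: (SEEK) → mode=SEEK action=A_GO
5. target_seen: (SEEK) → mode=SEEK action=A_TURN
6. bump: (SEEK) → mode=CHARGE action=A_LIGHT
7. target_seen: (CHARGE) → mode=AVOID action=A_HALT
8. target_seen: (AVOID) → mode=PATROL action=A_GO

final mode: PATROL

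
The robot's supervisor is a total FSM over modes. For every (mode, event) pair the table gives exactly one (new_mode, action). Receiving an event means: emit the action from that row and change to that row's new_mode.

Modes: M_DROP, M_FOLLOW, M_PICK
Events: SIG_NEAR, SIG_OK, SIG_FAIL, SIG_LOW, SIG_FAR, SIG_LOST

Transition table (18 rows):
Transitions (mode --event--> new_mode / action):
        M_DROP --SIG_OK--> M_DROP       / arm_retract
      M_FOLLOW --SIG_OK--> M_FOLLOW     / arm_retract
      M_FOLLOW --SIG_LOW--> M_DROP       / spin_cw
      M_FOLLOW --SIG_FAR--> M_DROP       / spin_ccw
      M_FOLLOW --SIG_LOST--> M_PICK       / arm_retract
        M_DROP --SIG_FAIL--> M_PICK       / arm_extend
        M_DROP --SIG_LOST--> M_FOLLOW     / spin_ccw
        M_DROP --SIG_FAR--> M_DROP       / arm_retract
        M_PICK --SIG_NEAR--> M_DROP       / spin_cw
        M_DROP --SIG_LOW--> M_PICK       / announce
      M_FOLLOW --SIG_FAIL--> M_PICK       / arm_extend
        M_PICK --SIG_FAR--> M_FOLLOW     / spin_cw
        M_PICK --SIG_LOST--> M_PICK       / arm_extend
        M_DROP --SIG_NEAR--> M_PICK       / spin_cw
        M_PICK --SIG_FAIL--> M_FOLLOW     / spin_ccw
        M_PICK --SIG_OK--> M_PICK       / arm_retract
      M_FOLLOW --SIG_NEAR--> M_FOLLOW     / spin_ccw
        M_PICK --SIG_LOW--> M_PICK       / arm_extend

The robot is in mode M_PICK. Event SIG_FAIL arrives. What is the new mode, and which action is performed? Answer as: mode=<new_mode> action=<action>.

current mode = M_PICK; filter table to that mode:
  (M_PICK, SIG_NEAR) → (M_DROP, spin_cw)
  (M_PICK, SIG_FAR) → (M_FOLLOW, spin_cw)
  (M_PICK, SIG_LOST) → (M_PICK, arm_extend)
  (M_PICK, SIG_FAIL) → (M_FOLLOW, spin_ccw)  ← event matches
  (M_PICK, SIG_OK) → (M_PICK, arm_retract)
  (M_PICK, SIG_LOW) → (M_PICK, arm_extend)
event = SIG_FAIL selects (M_FOLLOW, spin_ccw)

mode=M_FOLLOW action=spin_ccw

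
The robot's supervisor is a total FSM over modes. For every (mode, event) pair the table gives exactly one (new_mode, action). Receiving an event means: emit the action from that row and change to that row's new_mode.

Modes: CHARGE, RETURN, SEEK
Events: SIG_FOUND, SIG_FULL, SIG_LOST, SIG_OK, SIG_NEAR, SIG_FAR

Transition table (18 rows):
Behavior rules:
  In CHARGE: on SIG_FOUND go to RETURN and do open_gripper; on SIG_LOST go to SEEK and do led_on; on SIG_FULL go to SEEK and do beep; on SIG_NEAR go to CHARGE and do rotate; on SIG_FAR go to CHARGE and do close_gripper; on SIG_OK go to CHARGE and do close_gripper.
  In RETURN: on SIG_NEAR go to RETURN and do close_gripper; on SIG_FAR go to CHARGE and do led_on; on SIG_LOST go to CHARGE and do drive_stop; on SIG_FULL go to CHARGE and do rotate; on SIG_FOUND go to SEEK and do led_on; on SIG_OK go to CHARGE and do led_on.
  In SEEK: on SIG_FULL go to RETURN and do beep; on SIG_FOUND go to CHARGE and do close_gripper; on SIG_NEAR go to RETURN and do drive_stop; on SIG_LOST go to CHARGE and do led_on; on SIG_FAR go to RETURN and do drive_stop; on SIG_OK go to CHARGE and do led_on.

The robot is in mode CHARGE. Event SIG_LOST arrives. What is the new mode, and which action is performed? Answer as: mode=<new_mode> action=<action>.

mode=SEEK action=led_on

current mode = CHARGE; filter table to that mode:
  (CHARGE, SIG_FOUND) → (RETURN, open_gripper)
  (CHARGE, SIG_LOST) → (SEEK, led_on)  ← event matches
  (CHARGE, SIG_FULL) → (SEEK, beep)
  (CHARGE, SIG_NEAR) → (CHARGE, rotate)
  (CHARGE, SIG_FAR) → (CHARGE, close_gripper)
  (CHARGE, SIG_OK) → (CHARGE, close_gripper)
event = SIG_LOST selects (SEEK, led_on)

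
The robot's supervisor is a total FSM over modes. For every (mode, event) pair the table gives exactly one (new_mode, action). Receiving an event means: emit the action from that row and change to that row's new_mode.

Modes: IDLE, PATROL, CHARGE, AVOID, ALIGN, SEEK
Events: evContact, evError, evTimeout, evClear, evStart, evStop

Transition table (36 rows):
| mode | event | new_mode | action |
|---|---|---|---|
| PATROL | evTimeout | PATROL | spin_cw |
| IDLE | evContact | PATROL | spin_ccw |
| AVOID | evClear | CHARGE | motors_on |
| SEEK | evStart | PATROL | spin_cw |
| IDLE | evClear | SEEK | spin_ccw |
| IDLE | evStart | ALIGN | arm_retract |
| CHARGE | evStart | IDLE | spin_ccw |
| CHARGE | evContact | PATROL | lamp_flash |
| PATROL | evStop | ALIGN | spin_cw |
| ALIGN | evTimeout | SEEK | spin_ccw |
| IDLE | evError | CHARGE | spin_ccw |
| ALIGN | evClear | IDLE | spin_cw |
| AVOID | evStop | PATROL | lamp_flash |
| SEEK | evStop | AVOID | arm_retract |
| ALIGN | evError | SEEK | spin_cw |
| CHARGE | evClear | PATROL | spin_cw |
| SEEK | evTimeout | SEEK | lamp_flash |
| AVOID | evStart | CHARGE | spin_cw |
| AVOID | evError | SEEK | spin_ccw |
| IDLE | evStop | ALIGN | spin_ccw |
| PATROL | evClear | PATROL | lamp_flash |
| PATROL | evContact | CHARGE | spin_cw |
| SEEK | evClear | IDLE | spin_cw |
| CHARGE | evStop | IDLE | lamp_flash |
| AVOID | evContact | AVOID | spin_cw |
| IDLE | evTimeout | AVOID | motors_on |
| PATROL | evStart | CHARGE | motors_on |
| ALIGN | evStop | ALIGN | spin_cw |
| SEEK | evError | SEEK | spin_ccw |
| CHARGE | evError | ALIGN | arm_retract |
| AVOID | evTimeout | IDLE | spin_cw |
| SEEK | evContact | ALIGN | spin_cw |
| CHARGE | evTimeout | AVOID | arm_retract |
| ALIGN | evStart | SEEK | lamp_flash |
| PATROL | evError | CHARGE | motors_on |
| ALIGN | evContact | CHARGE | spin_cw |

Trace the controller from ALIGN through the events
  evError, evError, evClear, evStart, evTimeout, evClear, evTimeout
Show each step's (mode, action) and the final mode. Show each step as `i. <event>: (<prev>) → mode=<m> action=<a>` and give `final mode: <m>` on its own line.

final mode: AVOID

1. evError: (ALIGN) → mode=SEEK action=spin_cw
2. evError: (SEEK) → mode=SEEK action=spin_ccw
3. evClear: (SEEK) → mode=IDLE action=spin_cw
4. evStart: (IDLE) → mode=ALIGN action=arm_retract
5. evTimeout: (ALIGN) → mode=SEEK action=spin_ccw
6. evClear: (SEEK) → mode=IDLE action=spin_cw
7. evTimeout: (IDLE) → mode=AVOID action=motors_on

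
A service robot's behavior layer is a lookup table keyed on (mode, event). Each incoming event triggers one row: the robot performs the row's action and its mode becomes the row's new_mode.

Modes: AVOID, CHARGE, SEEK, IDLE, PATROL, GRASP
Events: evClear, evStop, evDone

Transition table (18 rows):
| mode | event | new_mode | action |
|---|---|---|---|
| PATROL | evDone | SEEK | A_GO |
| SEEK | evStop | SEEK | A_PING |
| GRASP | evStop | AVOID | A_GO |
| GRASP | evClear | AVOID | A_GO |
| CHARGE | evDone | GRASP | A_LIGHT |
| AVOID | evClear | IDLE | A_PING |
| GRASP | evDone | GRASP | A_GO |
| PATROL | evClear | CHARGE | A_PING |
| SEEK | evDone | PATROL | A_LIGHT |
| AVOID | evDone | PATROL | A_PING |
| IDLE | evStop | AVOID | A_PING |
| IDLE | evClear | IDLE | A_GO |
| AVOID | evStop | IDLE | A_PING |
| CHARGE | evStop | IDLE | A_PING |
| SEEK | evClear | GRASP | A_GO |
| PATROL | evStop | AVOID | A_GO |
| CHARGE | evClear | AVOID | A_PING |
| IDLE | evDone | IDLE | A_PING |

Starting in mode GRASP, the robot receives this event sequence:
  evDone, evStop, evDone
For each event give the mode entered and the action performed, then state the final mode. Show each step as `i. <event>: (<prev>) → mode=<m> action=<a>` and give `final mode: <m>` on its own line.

final mode: PATROL

1. evDone: (GRASP) → mode=GRASP action=A_GO
2. evStop: (GRASP) → mode=AVOID action=A_GO
3. evDone: (AVOID) → mode=PATROL action=A_PING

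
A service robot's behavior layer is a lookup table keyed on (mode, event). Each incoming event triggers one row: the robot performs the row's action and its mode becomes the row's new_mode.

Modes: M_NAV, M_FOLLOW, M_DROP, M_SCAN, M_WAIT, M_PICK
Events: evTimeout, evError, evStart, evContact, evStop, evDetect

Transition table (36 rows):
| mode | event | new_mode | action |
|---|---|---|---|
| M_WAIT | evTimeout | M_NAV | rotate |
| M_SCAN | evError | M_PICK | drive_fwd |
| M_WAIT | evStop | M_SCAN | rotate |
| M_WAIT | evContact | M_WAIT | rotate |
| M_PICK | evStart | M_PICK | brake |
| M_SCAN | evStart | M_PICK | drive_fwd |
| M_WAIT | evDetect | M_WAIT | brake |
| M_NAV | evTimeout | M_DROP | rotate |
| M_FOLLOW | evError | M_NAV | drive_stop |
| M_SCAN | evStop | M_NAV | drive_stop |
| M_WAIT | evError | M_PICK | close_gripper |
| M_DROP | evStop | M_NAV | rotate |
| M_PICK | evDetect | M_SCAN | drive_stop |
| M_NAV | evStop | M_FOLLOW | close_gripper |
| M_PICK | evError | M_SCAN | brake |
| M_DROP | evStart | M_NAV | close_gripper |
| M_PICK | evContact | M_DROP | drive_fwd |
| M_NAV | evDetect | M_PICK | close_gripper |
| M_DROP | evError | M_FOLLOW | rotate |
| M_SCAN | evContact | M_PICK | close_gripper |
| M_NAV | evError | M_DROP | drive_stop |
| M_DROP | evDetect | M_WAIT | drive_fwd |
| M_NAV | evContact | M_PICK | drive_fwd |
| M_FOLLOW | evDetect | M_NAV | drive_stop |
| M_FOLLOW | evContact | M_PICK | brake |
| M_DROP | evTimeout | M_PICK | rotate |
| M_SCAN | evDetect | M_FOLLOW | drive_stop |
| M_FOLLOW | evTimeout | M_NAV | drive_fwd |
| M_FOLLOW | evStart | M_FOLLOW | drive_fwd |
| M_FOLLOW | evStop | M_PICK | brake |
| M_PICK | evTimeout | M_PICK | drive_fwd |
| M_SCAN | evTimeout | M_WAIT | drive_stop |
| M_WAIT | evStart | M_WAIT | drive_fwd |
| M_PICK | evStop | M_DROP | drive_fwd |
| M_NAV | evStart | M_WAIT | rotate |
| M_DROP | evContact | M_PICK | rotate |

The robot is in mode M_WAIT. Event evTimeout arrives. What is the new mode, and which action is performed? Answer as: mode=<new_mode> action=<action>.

current mode = M_WAIT; filter table to that mode:
  (M_WAIT, evTimeout) → (M_NAV, rotate)  ← event matches
  (M_WAIT, evStop) → (M_SCAN, rotate)
  (M_WAIT, evContact) → (M_WAIT, rotate)
  (M_WAIT, evDetect) → (M_WAIT, brake)
  (M_WAIT, evError) → (M_PICK, close_gripper)
  (M_WAIT, evStart) → (M_WAIT, drive_fwd)
event = evTimeout selects (M_NAV, rotate)

mode=M_NAV action=rotate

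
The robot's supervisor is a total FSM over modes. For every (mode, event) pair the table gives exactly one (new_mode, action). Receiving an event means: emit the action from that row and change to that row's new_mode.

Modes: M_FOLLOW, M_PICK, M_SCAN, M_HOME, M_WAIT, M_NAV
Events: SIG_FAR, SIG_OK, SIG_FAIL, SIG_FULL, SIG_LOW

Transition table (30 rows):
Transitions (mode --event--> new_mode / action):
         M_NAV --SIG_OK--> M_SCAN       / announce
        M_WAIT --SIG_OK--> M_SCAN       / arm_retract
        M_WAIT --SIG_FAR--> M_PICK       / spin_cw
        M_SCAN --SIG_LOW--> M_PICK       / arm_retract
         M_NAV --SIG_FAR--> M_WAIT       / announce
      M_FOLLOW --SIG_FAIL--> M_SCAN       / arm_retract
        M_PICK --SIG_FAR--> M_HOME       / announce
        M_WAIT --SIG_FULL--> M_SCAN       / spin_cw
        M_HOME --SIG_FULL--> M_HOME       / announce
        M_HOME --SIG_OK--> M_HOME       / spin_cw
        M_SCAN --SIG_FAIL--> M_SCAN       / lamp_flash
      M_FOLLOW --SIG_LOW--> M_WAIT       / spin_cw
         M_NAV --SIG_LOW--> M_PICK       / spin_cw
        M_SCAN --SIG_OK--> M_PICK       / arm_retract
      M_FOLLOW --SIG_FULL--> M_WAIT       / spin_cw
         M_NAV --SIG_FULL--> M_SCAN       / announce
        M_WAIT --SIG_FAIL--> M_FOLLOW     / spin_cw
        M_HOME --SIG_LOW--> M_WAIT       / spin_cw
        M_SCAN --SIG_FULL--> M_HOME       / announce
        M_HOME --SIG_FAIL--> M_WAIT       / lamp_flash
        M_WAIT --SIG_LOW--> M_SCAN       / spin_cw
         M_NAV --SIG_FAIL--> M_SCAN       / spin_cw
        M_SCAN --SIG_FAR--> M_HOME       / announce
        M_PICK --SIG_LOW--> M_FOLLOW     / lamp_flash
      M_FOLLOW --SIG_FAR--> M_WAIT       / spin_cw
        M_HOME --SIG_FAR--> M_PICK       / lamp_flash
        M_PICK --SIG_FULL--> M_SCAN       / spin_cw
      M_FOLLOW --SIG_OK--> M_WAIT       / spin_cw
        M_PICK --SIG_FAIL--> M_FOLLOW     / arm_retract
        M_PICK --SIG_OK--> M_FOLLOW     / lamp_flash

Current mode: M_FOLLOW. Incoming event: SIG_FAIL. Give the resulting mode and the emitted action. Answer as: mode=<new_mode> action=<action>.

current mode = M_FOLLOW; filter table to that mode:
  (M_FOLLOW, SIG_FAIL) → (M_SCAN, arm_retract)  ← event matches
  (M_FOLLOW, SIG_LOW) → (M_WAIT, spin_cw)
  (M_FOLLOW, SIG_FULL) → (M_WAIT, spin_cw)
  (M_FOLLOW, SIG_FAR) → (M_WAIT, spin_cw)
  (M_FOLLOW, SIG_OK) → (M_WAIT, spin_cw)
event = SIG_FAIL selects (M_SCAN, arm_retract)

mode=M_SCAN action=arm_retract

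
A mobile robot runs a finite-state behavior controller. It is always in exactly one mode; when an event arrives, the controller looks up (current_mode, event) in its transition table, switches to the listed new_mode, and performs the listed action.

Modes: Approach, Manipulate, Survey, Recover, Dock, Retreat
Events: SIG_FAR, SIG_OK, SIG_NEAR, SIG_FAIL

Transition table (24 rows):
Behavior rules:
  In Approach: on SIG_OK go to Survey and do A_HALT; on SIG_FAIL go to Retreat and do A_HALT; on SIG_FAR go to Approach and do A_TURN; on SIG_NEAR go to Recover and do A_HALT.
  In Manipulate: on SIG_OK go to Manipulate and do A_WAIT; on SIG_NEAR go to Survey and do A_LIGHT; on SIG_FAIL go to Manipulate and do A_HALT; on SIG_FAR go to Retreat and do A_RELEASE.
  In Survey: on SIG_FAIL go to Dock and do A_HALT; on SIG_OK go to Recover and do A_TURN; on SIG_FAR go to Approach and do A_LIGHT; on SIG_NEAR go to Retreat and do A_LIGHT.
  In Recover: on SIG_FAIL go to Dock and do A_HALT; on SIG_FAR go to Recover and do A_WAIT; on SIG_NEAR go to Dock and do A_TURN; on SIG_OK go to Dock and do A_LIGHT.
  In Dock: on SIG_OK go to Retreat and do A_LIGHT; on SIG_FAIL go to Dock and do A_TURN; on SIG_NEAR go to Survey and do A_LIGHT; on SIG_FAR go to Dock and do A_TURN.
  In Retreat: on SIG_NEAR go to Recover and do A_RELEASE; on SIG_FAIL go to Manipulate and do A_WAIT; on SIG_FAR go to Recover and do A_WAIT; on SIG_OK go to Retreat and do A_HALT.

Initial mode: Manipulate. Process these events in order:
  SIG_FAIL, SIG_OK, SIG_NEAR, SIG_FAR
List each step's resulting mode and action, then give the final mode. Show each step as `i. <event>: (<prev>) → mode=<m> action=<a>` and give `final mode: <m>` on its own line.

final mode: Approach

1. SIG_FAIL: (Manipulate) → mode=Manipulate action=A_HALT
2. SIG_OK: (Manipulate) → mode=Manipulate action=A_WAIT
3. SIG_NEAR: (Manipulate) → mode=Survey action=A_LIGHT
4. SIG_FAR: (Survey) → mode=Approach action=A_LIGHT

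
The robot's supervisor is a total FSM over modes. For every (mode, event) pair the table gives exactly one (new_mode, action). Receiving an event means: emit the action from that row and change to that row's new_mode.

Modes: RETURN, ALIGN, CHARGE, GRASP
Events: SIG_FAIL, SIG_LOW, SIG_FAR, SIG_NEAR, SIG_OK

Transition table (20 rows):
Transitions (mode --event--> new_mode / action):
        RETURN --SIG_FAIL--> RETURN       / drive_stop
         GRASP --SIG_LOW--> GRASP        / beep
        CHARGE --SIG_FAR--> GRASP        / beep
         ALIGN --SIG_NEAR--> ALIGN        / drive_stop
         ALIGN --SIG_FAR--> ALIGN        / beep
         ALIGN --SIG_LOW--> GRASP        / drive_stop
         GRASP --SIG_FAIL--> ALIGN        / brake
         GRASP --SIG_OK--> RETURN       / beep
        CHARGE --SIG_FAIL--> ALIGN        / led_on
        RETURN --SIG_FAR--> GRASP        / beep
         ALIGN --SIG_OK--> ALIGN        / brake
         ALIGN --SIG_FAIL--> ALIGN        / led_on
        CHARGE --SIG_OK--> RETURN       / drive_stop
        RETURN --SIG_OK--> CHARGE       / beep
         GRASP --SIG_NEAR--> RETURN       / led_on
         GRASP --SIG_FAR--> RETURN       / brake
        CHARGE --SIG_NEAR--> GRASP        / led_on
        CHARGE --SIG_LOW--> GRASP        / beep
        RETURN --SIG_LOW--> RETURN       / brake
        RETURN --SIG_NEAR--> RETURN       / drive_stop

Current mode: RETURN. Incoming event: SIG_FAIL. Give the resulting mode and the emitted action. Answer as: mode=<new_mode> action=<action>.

current mode = RETURN; filter table to that mode:
  (RETURN, SIG_FAIL) → (RETURN, drive_stop)  ← event matches
  (RETURN, SIG_FAR) → (GRASP, beep)
  (RETURN, SIG_OK) → (CHARGE, beep)
  (RETURN, SIG_LOW) → (RETURN, brake)
  (RETURN, SIG_NEAR) → (RETURN, drive_stop)
event = SIG_FAIL selects (RETURN, drive_stop)

mode=RETURN action=drive_stop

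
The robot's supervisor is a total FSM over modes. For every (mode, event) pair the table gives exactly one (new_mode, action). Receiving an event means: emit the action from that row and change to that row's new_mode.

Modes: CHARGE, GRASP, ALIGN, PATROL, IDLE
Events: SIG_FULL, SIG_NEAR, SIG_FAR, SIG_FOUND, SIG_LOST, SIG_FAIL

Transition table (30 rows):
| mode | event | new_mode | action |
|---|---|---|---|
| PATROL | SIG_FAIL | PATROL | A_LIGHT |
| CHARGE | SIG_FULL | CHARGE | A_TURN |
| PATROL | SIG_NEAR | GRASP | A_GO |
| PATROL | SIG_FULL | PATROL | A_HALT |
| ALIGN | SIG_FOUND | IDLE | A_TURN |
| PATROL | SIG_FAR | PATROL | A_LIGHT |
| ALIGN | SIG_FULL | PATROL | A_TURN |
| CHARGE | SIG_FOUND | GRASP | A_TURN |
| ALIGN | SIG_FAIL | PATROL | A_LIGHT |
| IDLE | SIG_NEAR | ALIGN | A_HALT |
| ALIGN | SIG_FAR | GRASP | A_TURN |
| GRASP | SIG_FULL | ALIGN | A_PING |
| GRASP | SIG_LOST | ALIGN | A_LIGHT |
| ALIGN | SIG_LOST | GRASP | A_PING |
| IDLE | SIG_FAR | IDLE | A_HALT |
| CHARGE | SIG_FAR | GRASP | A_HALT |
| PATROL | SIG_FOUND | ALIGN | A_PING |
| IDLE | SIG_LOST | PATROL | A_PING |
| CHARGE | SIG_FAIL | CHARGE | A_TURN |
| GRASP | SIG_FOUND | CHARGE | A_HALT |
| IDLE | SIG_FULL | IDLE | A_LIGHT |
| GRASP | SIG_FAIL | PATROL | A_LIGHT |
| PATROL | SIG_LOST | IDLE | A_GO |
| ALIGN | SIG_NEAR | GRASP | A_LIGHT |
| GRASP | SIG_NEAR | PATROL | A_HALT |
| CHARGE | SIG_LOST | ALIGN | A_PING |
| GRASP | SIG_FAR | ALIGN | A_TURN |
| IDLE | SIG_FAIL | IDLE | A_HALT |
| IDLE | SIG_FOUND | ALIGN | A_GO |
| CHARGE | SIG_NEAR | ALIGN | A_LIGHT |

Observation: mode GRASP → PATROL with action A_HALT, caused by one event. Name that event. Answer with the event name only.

SIG_NEAR

try SIG_FULL: (GRASP, SIG_FULL) → (ALIGN, A_PING)
try SIG_NEAR: (GRASP, SIG_NEAR) → (PATROL, A_HALT)  ← matches
try SIG_FAR: (GRASP, SIG_FAR) → (ALIGN, A_TURN)
try SIG_FOUND: (GRASP, SIG_FOUND) → (CHARGE, A_HALT)
try SIG_LOST: (GRASP, SIG_LOST) → (ALIGN, A_LIGHT)
try SIG_FAIL: (GRASP, SIG_FAIL) → (PATROL, A_LIGHT)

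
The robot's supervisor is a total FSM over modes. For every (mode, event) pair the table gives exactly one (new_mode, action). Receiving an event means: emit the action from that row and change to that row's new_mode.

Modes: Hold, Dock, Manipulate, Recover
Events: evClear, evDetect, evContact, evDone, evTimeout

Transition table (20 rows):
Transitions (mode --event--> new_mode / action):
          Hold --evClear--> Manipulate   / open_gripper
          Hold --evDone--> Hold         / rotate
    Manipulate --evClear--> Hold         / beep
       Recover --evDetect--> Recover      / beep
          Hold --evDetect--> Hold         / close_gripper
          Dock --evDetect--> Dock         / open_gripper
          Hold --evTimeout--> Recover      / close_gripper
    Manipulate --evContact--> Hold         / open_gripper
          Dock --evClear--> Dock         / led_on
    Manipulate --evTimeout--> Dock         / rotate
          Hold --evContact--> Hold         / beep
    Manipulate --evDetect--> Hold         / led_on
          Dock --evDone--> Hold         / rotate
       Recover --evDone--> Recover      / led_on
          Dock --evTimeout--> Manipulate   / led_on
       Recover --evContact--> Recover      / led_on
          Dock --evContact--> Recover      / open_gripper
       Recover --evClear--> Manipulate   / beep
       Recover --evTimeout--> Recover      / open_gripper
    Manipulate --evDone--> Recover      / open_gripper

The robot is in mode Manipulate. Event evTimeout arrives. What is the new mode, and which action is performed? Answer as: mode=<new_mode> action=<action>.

mode=Dock action=rotate

current mode = Manipulate; filter table to that mode:
  (Manipulate, evClear) → (Hold, beep)
  (Manipulate, evContact) → (Hold, open_gripper)
  (Manipulate, evTimeout) → (Dock, rotate)  ← event matches
  (Manipulate, evDetect) → (Hold, led_on)
  (Manipulate, evDone) → (Recover, open_gripper)
event = evTimeout selects (Dock, rotate)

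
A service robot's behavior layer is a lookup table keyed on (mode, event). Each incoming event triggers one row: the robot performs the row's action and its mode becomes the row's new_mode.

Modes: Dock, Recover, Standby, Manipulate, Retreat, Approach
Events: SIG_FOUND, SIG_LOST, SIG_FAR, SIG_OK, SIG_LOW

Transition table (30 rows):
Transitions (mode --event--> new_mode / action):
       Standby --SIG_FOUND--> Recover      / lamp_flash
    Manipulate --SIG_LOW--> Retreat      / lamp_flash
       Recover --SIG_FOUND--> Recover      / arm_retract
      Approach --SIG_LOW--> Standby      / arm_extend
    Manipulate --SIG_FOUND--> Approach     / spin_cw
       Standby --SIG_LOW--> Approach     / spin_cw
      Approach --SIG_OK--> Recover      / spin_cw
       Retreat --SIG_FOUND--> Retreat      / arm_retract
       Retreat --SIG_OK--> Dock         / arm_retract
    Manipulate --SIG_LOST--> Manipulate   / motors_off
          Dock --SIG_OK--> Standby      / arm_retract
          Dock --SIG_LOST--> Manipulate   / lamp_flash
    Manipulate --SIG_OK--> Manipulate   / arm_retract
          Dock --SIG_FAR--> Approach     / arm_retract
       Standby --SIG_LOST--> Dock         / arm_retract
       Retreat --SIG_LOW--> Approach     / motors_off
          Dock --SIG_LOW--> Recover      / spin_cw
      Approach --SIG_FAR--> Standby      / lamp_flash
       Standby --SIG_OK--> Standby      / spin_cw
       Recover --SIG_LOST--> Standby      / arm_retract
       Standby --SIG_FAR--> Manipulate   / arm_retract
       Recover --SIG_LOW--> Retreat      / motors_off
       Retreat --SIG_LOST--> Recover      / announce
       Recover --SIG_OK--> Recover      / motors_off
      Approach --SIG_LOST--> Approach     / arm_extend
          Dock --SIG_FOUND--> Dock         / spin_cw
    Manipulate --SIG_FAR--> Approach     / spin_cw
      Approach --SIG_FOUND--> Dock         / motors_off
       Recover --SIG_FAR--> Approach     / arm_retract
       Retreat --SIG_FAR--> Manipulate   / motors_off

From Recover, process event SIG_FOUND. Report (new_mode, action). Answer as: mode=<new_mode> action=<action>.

current mode = Recover; filter table to that mode:
  (Recover, SIG_FOUND) → (Recover, arm_retract)  ← event matches
  (Recover, SIG_LOST) → (Standby, arm_retract)
  (Recover, SIG_LOW) → (Retreat, motors_off)
  (Recover, SIG_OK) → (Recover, motors_off)
  (Recover, SIG_FAR) → (Approach, arm_retract)
event = SIG_FOUND selects (Recover, arm_retract)

mode=Recover action=arm_retract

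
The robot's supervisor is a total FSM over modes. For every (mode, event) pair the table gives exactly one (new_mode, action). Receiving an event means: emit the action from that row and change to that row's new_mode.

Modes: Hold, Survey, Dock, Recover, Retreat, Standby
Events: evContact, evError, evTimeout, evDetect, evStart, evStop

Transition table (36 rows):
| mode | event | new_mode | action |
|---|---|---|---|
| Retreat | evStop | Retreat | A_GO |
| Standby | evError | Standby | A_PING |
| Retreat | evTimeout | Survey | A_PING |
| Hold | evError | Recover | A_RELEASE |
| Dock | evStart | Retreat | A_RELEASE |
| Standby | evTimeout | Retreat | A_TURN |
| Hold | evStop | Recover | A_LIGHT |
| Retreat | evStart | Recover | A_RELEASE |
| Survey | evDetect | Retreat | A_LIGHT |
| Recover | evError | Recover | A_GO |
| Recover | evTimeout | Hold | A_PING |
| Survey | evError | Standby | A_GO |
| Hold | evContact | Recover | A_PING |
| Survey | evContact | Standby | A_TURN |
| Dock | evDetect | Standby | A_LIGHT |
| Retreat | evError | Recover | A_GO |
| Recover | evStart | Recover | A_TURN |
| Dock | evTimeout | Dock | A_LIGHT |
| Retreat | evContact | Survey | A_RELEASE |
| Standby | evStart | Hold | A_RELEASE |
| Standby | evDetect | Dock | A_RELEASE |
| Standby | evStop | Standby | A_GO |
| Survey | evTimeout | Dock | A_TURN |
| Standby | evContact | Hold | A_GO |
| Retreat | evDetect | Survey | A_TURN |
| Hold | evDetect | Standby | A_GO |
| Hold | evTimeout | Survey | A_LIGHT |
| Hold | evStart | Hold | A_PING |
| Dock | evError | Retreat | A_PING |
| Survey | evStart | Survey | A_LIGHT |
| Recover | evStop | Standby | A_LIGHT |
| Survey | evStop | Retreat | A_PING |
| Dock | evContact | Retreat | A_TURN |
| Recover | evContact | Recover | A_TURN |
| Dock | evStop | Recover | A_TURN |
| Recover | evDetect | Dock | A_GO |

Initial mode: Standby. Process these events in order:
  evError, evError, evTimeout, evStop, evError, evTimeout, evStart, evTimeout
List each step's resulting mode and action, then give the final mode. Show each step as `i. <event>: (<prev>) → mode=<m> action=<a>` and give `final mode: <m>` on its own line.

final mode: Survey

1. evError: (Standby) → mode=Standby action=A_PING
2. evError: (Standby) → mode=Standby action=A_PING
3. evTimeout: (Standby) → mode=Retreat action=A_TURN
4. evStop: (Retreat) → mode=Retreat action=A_GO
5. evError: (Retreat) → mode=Recover action=A_GO
6. evTimeout: (Recover) → mode=Hold action=A_PING
7. evStart: (Hold) → mode=Hold action=A_PING
8. evTimeout: (Hold) → mode=Survey action=A_LIGHT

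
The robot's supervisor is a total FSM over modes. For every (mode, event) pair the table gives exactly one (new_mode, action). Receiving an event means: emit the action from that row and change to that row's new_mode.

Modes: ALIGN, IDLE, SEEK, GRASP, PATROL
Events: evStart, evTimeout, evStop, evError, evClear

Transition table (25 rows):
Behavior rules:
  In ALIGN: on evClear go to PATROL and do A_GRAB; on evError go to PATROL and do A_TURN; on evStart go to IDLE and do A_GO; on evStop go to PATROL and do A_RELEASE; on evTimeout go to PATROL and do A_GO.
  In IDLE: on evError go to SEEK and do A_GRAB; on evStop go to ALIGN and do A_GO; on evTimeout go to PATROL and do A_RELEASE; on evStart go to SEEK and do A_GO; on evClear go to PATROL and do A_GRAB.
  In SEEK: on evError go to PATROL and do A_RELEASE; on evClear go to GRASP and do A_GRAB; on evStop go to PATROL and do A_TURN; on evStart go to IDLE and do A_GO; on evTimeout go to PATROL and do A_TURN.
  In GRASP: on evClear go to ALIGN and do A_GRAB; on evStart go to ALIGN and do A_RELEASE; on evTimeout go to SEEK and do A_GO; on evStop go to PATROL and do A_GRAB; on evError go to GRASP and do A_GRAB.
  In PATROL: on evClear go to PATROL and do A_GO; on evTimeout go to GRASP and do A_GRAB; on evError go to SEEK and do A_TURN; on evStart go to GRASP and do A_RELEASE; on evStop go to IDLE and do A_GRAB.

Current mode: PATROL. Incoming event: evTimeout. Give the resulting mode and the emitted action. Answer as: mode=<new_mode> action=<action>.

mode=GRASP action=A_GRAB

current mode = PATROL; filter table to that mode:
  (PATROL, evClear) → (PATROL, A_GO)
  (PATROL, evTimeout) → (GRASP, A_GRAB)  ← event matches
  (PATROL, evError) → (SEEK, A_TURN)
  (PATROL, evStart) → (GRASP, A_RELEASE)
  (PATROL, evStop) → (IDLE, A_GRAB)
event = evTimeout selects (GRASP, A_GRAB)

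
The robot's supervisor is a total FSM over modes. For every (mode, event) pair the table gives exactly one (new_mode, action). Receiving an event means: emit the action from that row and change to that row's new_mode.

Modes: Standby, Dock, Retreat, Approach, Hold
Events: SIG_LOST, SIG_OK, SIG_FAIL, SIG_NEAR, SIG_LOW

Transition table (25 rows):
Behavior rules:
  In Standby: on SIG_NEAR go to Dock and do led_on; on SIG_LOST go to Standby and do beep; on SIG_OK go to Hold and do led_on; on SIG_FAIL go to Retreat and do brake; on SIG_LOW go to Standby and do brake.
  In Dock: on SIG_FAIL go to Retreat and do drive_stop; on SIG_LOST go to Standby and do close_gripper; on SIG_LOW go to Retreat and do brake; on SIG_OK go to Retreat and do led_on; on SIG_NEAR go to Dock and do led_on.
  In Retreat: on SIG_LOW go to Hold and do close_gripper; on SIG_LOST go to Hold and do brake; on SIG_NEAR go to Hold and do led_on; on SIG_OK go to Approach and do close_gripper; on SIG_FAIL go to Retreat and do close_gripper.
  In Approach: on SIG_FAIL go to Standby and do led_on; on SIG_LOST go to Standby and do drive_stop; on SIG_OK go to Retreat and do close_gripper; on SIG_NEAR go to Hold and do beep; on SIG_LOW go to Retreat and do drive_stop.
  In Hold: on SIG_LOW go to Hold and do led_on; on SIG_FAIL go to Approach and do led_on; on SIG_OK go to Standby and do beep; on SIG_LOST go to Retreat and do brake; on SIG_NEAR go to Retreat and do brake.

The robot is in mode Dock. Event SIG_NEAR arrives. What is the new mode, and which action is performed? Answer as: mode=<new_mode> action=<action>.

mode=Dock action=led_on

current mode = Dock; filter table to that mode:
  (Dock, SIG_FAIL) → (Retreat, drive_stop)
  (Dock, SIG_LOST) → (Standby, close_gripper)
  (Dock, SIG_LOW) → (Retreat, brake)
  (Dock, SIG_OK) → (Retreat, led_on)
  (Dock, SIG_NEAR) → (Dock, led_on)  ← event matches
event = SIG_NEAR selects (Dock, led_on)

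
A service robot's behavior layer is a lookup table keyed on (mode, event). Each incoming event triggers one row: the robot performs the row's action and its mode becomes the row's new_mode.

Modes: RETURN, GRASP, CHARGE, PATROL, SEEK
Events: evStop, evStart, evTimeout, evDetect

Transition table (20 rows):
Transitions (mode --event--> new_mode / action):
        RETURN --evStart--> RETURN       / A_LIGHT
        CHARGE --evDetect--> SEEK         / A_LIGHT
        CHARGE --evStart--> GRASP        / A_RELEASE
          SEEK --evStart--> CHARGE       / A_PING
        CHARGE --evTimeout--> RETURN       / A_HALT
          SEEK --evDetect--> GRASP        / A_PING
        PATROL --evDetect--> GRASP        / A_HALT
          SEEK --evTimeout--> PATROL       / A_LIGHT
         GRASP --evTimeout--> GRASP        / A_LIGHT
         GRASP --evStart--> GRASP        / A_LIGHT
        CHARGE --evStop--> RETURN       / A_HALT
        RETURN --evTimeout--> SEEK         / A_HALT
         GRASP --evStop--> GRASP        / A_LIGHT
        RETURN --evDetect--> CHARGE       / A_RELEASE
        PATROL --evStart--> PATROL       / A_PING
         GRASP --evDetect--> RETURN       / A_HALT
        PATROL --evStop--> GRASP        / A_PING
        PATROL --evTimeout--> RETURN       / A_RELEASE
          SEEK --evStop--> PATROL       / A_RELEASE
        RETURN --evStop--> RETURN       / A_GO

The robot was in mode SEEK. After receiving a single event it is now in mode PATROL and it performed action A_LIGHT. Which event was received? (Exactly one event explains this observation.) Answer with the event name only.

try evStop: (SEEK, evStop) → (PATROL, A_RELEASE)
try evStart: (SEEK, evStart) → (CHARGE, A_PING)
try evTimeout: (SEEK, evTimeout) → (PATROL, A_LIGHT)  ← matches
try evDetect: (SEEK, evDetect) → (GRASP, A_PING)

evTimeout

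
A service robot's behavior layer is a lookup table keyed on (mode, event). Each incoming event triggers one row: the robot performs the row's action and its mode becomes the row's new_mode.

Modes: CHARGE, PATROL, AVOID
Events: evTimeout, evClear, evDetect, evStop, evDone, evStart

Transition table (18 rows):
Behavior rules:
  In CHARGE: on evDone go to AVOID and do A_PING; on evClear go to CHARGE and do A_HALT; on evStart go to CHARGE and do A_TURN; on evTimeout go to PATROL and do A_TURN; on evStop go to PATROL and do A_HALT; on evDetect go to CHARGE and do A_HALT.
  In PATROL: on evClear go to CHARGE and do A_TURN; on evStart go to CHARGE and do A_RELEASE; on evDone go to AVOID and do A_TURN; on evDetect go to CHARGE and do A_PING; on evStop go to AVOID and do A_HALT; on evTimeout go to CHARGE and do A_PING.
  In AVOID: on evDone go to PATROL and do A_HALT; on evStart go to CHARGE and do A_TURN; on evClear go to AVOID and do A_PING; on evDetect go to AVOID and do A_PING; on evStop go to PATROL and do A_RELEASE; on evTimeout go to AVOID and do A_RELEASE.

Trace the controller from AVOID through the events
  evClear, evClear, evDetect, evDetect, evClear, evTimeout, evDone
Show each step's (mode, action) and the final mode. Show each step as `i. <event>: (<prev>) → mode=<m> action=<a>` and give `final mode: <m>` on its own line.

1. evClear: (AVOID) → mode=AVOID action=A_PING
2. evClear: (AVOID) → mode=AVOID action=A_PING
3. evDetect: (AVOID) → mode=AVOID action=A_PING
4. evDetect: (AVOID) → mode=AVOID action=A_PING
5. evClear: (AVOID) → mode=AVOID action=A_PING
6. evTimeout: (AVOID) → mode=AVOID action=A_RELEASE
7. evDone: (AVOID) → mode=PATROL action=A_HALT

final mode: PATROL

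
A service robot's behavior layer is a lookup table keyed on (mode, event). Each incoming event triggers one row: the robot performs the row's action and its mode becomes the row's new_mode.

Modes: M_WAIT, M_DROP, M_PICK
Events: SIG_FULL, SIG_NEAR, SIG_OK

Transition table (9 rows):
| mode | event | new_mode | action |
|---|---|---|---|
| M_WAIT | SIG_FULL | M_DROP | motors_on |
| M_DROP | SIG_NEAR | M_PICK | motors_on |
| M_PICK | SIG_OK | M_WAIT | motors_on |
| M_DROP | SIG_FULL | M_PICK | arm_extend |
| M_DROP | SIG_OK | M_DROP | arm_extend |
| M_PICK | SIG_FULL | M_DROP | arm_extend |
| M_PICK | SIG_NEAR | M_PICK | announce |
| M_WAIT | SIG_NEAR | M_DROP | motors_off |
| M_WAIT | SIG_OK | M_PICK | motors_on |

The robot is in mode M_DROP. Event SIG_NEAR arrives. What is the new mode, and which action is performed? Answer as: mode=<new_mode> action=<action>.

mode=M_PICK action=motors_on

current mode = M_DROP; filter table to that mode:
  (M_DROP, SIG_NEAR) → (M_PICK, motors_on)  ← event matches
  (M_DROP, SIG_FULL) → (M_PICK, arm_extend)
  (M_DROP, SIG_OK) → (M_DROP, arm_extend)
event = SIG_NEAR selects (M_PICK, motors_on)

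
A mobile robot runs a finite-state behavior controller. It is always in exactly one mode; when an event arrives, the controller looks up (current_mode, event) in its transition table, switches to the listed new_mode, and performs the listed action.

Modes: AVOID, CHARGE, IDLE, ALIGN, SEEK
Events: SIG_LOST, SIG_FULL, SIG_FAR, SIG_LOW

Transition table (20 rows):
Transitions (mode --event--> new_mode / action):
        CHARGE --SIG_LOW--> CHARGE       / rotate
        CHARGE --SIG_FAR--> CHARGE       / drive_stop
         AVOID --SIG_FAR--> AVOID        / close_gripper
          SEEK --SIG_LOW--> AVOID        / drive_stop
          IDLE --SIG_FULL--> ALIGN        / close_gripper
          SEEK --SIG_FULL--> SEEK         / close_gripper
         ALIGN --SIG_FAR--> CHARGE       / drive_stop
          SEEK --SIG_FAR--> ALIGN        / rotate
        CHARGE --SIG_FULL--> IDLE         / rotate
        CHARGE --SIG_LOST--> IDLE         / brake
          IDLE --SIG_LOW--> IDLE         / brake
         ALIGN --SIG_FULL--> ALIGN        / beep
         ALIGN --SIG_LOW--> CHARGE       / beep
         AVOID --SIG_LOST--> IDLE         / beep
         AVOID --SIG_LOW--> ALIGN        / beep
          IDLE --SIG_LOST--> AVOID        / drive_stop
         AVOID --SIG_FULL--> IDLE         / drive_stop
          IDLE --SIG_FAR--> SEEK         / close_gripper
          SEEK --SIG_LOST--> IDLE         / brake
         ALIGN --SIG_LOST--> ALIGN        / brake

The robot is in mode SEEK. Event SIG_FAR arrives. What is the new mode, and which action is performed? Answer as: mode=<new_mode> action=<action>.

mode=ALIGN action=rotate

current mode = SEEK; filter table to that mode:
  (SEEK, SIG_LOW) → (AVOID, drive_stop)
  (SEEK, SIG_FULL) → (SEEK, close_gripper)
  (SEEK, SIG_FAR) → (ALIGN, rotate)  ← event matches
  (SEEK, SIG_LOST) → (IDLE, brake)
event = SIG_FAR selects (ALIGN, rotate)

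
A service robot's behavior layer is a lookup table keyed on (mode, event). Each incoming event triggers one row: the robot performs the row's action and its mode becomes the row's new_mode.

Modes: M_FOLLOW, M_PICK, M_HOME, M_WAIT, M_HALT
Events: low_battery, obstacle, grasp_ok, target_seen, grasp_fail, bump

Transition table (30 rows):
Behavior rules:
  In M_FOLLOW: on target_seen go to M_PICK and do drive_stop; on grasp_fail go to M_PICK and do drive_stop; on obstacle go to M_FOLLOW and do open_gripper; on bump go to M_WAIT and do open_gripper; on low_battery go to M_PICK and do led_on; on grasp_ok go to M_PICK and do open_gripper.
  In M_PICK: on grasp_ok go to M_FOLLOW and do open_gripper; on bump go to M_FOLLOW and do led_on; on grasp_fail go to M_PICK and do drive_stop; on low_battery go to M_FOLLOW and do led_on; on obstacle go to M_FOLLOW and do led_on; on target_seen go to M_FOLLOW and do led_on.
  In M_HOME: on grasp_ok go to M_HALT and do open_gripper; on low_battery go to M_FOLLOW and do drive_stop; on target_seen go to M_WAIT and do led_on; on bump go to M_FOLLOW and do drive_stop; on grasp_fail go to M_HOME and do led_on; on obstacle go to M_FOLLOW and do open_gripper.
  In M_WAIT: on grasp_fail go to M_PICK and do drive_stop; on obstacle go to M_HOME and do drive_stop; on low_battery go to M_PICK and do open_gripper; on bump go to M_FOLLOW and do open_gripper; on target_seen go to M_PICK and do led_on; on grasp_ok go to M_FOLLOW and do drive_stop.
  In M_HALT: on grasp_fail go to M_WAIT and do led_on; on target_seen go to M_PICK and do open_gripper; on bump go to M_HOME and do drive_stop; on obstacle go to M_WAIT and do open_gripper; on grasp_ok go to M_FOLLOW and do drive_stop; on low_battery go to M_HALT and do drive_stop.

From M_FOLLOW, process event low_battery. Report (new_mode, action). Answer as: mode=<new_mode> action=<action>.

mode=M_PICK action=led_on

current mode = M_FOLLOW; filter table to that mode:
  (M_FOLLOW, target_seen) → (M_PICK, drive_stop)
  (M_FOLLOW, grasp_fail) → (M_PICK, drive_stop)
  (M_FOLLOW, obstacle) → (M_FOLLOW, open_gripper)
  (M_FOLLOW, bump) → (M_WAIT, open_gripper)
  (M_FOLLOW, low_battery) → (M_PICK, led_on)  ← event matches
  (M_FOLLOW, grasp_ok) → (M_PICK, open_gripper)
event = low_battery selects (M_PICK, led_on)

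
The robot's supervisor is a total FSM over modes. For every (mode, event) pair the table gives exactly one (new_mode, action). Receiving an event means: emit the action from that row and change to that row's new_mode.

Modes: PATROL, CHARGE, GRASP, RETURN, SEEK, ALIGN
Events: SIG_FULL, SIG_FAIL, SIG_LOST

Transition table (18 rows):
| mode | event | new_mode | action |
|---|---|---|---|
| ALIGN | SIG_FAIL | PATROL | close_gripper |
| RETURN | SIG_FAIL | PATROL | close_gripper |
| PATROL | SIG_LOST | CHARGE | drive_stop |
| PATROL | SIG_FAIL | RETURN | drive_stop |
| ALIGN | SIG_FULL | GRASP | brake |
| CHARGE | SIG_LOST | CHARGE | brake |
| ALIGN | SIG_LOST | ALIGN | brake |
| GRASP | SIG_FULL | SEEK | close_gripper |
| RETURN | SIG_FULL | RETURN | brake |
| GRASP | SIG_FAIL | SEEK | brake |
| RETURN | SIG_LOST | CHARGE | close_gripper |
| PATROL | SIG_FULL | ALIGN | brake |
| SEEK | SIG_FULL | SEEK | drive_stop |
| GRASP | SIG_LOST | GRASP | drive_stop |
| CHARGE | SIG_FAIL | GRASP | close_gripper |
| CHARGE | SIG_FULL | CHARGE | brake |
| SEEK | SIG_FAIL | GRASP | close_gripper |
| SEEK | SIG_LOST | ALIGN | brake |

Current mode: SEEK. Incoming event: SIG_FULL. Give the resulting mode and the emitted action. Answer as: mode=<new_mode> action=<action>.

mode=SEEK action=drive_stop

current mode = SEEK; filter table to that mode:
  (SEEK, SIG_FULL) → (SEEK, drive_stop)  ← event matches
  (SEEK, SIG_FAIL) → (GRASP, close_gripper)
  (SEEK, SIG_LOST) → (ALIGN, brake)
event = SIG_FULL selects (SEEK, drive_stop)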